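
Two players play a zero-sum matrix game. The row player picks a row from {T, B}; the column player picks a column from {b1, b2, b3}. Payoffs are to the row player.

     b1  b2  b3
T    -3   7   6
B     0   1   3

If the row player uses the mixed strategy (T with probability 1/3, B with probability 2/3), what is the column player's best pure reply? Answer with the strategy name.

If the column player plays b1, the row player's expected payoff is (1/3)·(-3) + (2/3)·0 = -1.
If the column player plays b2, the row player's expected payoff is (1/3)·7 + (2/3)·1 = 3.
If the column player plays b3, the row player's expected payoff is (1/3)·6 + (2/3)·3 = 4.
The column player minimizes the row player's payoff; the smallest is -1, so the best response is b1.

b1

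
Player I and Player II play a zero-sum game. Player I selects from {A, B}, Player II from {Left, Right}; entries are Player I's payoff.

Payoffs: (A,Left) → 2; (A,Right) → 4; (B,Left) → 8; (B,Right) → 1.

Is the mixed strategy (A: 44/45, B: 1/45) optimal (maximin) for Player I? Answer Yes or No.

Against Left this mix gives (44/45)·2 + (1/45)·8 = 32/15.
Against Right this mix gives (44/45)·4 + (1/45)·1 = 59/15.
Player II will play Left, holding Player I to 32/15. Shifting weight toward the row that does better against Left would raise this floor (the equalizing mix achieves 10/3 against both Left and Right), so the proposed strategy is not optimal.

No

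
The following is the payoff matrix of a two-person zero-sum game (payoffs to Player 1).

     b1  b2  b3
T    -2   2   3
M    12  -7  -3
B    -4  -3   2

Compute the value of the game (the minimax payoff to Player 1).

Row minima: T → -2, M → -7, B → -4; maximin = -2.
Column maxima: b1 → 12, b2 → 2, b3 → 3; minimax = 2.
-2 ≠ 2, so there is no saddle point; optimal play is mixed.
B is strictly dominated by T, so Player 1 never plays it.
b3 is strictly dominated by b2 (it gives Player 1 strictly more in every row), so Player 2 never plays it.
On the remaining 2×2 (T, M vs b1, b2):
Let Player 1 play T with probability p. Expected payoff against b1: (-2)p + 12(1−p) = −14p + 12; against b2: 2p + (-7)(1−p) = 9p − 7.
Setting these equal: −14p + 12 = 9p − 7 ⇒ −23p = -19 ⇒ p = 19/23, and the value is (-14)·(19/23) + 12 = 10/23.
For Player 2: with q = P(b1), equating T's and M's payoffs gives −4q + 2 = 19q − 7 ⇒ q = 9/23.

10/23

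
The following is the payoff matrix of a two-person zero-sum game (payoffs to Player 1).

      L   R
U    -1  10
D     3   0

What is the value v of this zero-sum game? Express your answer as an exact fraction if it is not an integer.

Row minima: U → -1, D → 0; maximin = 0.
Column maxima: L → 3, R → 10; minimax = 3.
0 ≠ 3, so there is no saddle point; optimal play is mixed.
Let Player 1 play U with probability p. Expected payoff against L: (-1)p + 3(1−p) = −4p + 3; against R: 10p + 0(1−p) = 10p.
Setting these equal: −4p + 3 = 10p ⇒ −14p = -3 ⇒ p = 3/14, and the value is (-4)·(3/14) + 3 = 15/7.
For Player 2: with q = P(L), equating U's and D's payoffs gives −11q + 10 = 3q ⇒ q = 5/7.

15/7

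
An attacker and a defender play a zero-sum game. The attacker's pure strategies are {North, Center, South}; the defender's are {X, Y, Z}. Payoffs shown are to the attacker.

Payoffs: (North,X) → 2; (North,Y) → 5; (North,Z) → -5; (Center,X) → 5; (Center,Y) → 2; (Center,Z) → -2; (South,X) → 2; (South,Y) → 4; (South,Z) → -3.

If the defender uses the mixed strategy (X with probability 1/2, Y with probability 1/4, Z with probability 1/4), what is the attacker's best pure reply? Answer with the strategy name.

Expected payoff of North: (1/2)·2 + (1/4)·5 + (1/4)·(-5) = 1.
Expected payoff of Center: (1/2)·5 + (1/4)·2 + (1/4)·(-2) = 5/2.
Expected payoff of South: (1/2)·2 + (1/4)·4 + (1/4)·(-3) = 5/4.
The largest is 5/2, so the attacker's best response is Center.

Center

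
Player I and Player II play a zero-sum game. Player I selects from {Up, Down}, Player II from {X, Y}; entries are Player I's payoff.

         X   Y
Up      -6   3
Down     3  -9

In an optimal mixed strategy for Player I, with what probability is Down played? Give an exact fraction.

3/7

Row minima: Up → -6, Down → -9; maximin = -6.
Column maxima: X → 3, Y → 3; minimax = 3.
-6 ≠ 3, so there is no saddle point; optimal play is mixed.
Let Player I play Up with probability p. Expected payoff against X: (-6)p + 3(1−p) = −9p + 3; against Y: 3p + (-9)(1−p) = 12p − 9.
Setting these equal: −9p + 3 = 12p − 9 ⇒ −21p = -12 ⇒ p = 4/7, and the value is (-9)·(4/7) + 3 = -15/7.
For Player II: with q = P(X), equating Up's and Down's payoffs gives −9q + 3 = 12q − 9 ⇒ q = 4/7.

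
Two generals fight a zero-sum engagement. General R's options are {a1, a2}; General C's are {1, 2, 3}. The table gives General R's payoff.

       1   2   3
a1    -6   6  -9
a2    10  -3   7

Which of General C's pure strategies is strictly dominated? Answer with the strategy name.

3 holds General R's payoff strictly below 1 in every row: -9 < -6, 7 < 10.
So 1 is strictly dominated for General C.

1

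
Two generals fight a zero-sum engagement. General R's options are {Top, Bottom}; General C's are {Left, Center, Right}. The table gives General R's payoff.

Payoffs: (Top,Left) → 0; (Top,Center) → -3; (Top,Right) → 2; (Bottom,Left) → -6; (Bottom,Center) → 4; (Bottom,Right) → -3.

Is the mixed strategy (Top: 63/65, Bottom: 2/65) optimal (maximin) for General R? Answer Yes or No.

Against Left this mix gives (63/65)·0 + (2/65)·(-6) = -12/65.
Against Center this mix gives (63/65)·(-3) + (2/65)·4 = -181/65.
Against Right this mix gives (63/65)·2 + (2/65)·(-3) = 24/13.
General C will play Center, holding General R to -181/65. Shifting weight toward the row that does better against Center would raise this floor (the equalizing mix achieves -18/13 against both Center and Left), so the proposed strategy is not optimal.

No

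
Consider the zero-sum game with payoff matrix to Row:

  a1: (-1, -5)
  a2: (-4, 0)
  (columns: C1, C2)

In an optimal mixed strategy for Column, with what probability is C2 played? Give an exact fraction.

3/8

Row minima: a1 → -5, a2 → -4; maximin = -4.
Column maxima: C1 → -1, C2 → 0; minimax = -1.
-4 ≠ -1, so there is no saddle point; optimal play is mixed.
Let Row play a1 with probability p. Expected payoff against C1: (-1)p + (-4)(1−p) = 3p − 4; against C2: (-5)p + 0(1−p) = −5p.
Setting these equal: 3p − 4 = −5p ⇒ 8p = 4 ⇒ p = 1/2, and the value is (3)·(1/2) − 4 = -5/2.
For Column: with q = P(C1), equating a1's and a2's payoffs gives 4q − 5 = −4q ⇒ q = 5/8.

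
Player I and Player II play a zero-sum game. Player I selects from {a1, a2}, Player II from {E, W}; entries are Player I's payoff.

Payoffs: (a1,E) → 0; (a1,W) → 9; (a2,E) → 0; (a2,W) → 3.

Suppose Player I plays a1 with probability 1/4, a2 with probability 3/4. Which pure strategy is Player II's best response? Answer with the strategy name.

If Player II plays E, Player I's expected payoff is (1/4)·0 + (3/4)·0 = 0.
If Player II plays W, Player I's expected payoff is (1/4)·9 + (3/4)·3 = 9/2.
Player II minimizes Player I's payoff; the smallest is 0, so the best response is E.

E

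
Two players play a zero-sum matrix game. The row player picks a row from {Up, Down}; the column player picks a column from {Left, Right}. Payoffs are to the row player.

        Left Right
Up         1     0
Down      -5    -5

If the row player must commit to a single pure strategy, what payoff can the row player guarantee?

0

Row minima: Up → 0, Down → -5.
The best of these is 0.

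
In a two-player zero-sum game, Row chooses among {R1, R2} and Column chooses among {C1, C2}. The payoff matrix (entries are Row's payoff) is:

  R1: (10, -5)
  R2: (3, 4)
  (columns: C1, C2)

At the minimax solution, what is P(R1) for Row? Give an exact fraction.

Row minima: R1 → -5, R2 → 3; maximin = 3.
Column maxima: C1 → 10, C2 → 4; minimax = 4.
3 ≠ 4, so there is no saddle point; optimal play is mixed.
Let Row play R1 with probability p. Expected payoff against C1: 10p + 3(1−p) = 7p + 3; against C2: (-5)p + 4(1−p) = −9p + 4.
Setting these equal: 7p + 3 = −9p + 4 ⇒ 16p = 1 ⇒ p = 1/16, and the value is (7)·(1/16) + 3 = 55/16.
For Column: with q = P(C1), equating R1's and R2's payoffs gives 15q − 5 = −q + 4 ⇒ q = 9/16.

1/16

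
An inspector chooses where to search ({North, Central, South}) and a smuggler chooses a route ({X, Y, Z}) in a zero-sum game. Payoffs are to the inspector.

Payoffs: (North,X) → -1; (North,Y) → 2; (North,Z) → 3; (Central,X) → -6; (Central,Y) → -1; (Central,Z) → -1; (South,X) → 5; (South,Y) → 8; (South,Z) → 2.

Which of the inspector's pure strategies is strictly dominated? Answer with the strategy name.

North gives a strictly higher payoff than Central against every column: -1 > -6, 2 > -1, 3 > -1.
So Central is strictly dominated and the inspector never plays it.

Central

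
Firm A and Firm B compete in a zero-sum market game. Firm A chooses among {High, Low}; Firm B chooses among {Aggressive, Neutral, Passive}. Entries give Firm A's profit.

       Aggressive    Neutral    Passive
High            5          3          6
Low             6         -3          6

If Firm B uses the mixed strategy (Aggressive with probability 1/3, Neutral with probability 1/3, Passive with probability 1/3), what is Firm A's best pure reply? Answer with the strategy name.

Expected payoff of High: (1/3)·5 + (1/3)·3 + (1/3)·6 = 14/3.
Expected payoff of Low: (1/3)·6 + (1/3)·(-3) + (1/3)·6 = 3.
The largest is 14/3, so Firm A's best response is High.

High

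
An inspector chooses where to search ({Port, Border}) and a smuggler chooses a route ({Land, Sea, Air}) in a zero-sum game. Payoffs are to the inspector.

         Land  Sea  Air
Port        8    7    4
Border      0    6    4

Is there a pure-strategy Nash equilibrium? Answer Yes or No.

Row minima: Port → 4, Border → 0; maximin = 4.
Column maxima: Land → 8, Sea → 7, Air → 4; minimax = 4.
maximin = minimax = 4, so a saddle point exists.

Yes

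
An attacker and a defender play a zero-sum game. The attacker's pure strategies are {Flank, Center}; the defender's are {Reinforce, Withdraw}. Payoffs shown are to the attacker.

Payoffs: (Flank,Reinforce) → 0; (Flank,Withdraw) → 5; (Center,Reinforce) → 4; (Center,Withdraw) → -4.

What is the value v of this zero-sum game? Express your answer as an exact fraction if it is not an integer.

Row minima: Flank → 0, Center → -4; maximin = 0.
Column maxima: Reinforce → 4, Withdraw → 5; minimax = 4.
0 ≠ 4, so there is no saddle point; optimal play is mixed.
Let the attacker play Flank with probability p. Expected payoff against Reinforce: 0p + 4(1−p) = −4p + 4; against Withdraw: 5p + (-4)(1−p) = 9p − 4.
Setting these equal: −4p + 4 = 9p − 4 ⇒ −13p = -8 ⇒ p = 8/13, and the value is (-4)·(8/13) + 4 = 20/13.
For the defender: with q = P(Reinforce), equating Flank's and Center's payoffs gives −5q + 5 = 8q − 4 ⇒ q = 9/13.

20/13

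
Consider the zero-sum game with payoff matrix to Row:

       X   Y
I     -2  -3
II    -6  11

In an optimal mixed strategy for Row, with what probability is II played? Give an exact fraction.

1/18

Row minima: I → -3, II → -6; maximin = -3.
Column maxima: X → -2, Y → 11; minimax = -2.
-3 ≠ -2, so there is no saddle point; optimal play is mixed.
Let Row play I with probability p. Expected payoff against X: (-2)p + (-6)(1−p) = 4p − 6; against Y: (-3)p + 11(1−p) = −14p + 11.
Setting these equal: 4p − 6 = −14p + 11 ⇒ 18p = 17 ⇒ p = 17/18, and the value is (4)·(17/18) − 6 = -20/9.
For Column: with q = P(X), equating I's and II's payoffs gives q − 3 = −17q + 11 ⇒ q = 7/9.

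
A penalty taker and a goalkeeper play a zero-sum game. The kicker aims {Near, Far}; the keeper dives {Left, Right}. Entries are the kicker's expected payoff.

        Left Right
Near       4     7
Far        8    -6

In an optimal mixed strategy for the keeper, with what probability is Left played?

13/17

Row minima: Near → 4, Far → -6; maximin = 4.
Column maxima: Left → 8, Right → 7; minimax = 7.
4 ≠ 7, so there is no saddle point; optimal play is mixed.
Let the kicker play Near with probability p. Expected payoff against Left: 4p + 8(1−p) = −4p + 8; against Right: 7p + (-6)(1−p) = 13p − 6.
Setting these equal: −4p + 8 = 13p − 6 ⇒ −17p = -14 ⇒ p = 14/17, and the value is (-4)·(14/17) + 8 = 80/17.
For the keeper: with q = P(Left), equating Near's and Far's payoffs gives −3q + 7 = 14q − 6 ⇒ q = 13/17.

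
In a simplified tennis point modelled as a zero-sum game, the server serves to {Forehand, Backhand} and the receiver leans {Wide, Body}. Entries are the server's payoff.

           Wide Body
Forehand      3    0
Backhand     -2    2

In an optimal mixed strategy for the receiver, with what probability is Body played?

5/7

Row minima: Forehand → 0, Backhand → -2; maximin = 0.
Column maxima: Wide → 3, Body → 2; minimax = 2.
0 ≠ 2, so there is no saddle point; optimal play is mixed.
Let the server play Forehand with probability p. Expected payoff against Wide: 3p + (-2)(1−p) = 5p − 2; against Body: 0p + 2(1−p) = −2p + 2.
Setting these equal: 5p − 2 = −2p + 2 ⇒ 7p = 4 ⇒ p = 4/7, and the value is (5)·(4/7) − 2 = 6/7.
For the receiver: with q = P(Wide), equating Forehand's and Backhand's payoffs gives 3q = −4q + 2 ⇒ q = 2/7.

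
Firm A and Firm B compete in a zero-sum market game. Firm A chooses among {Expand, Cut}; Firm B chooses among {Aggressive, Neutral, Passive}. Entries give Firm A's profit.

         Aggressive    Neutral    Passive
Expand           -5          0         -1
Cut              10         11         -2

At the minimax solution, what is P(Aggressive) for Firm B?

Row minima: Expand → -5, Cut → -2; maximin = -2.
Column maxima: Aggressive → 10, Neutral → 11, Passive → -1; minimax = -1.
-2 ≠ -1, so there is no saddle point; optimal play is mixed.
Neutral is strictly dominated by Aggressive (it gives Firm A strictly more in every row), so Firm B never plays it.
On the remaining 2×2 (Expand, Cut vs Aggressive, Passive):
Let Firm A play Expand with probability p. Expected payoff against Aggressive: (-5)p + 10(1−p) = −15p + 10; against Passive: (-1)p + (-2)(1−p) = p − 2.
Setting these equal: −15p + 10 = p − 2 ⇒ −16p = -12 ⇒ p = 3/4, and the value is (-15)·(3/4) + 10 = -5/4.
For Firm B: with q = P(Aggressive), equating Expand's and Cut's payoffs gives −4q − 1 = 12q − 2 ⇒ q = 1/16.

1/16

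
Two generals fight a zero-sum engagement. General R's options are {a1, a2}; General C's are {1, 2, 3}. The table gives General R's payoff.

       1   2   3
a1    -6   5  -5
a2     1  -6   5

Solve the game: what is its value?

-31/18

Row minima: a1 → -6, a2 → -6; maximin = -6.
Column maxima: 1 → 1, 2 → 5, 3 → 5; minimax = 1.
-6 ≠ 1, so there is no saddle point; optimal play is mixed.
3 is strictly dominated by 1 (it gives General R strictly more in every row), so General C never plays it.
On the remaining 2×2 (a1, a2 vs 1, 2):
Let General R play a1 with probability p. Expected payoff against 1: (-6)p + 1(1−p) = −7p + 1; against 2: 5p + (-6)(1−p) = 11p − 6.
Setting these equal: −7p + 1 = 11p − 6 ⇒ −18p = -7 ⇒ p = 7/18, and the value is (-7)·(7/18) + 1 = -31/18.
For General C: with q = P(1), equating a1's and a2's payoffs gives −11q + 5 = 7q − 6 ⇒ q = 11/18.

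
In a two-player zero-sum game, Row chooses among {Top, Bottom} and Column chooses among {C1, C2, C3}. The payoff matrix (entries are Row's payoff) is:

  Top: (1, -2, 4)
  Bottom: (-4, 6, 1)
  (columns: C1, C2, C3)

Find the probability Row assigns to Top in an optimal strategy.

10/13

Row minima: Top → -2, Bottom → -4; maximin = -2.
Column maxima: C1 → 1, C2 → 6, C3 → 4; minimax = 1.
-2 ≠ 1, so there is no saddle point; optimal play is mixed.
C3 is strictly dominated by C1 (it gives Row strictly more in every row), so Column never plays it.
On the remaining 2×2 (Top, Bottom vs C1, C2):
Let Row play Top with probability p. Expected payoff against C1: 1p + (-4)(1−p) = 5p − 4; against C2: (-2)p + 6(1−p) = −8p + 6.
Setting these equal: 5p − 4 = −8p + 6 ⇒ 13p = 10 ⇒ p = 10/13, and the value is (5)·(10/13) − 4 = -2/13.
For Column: with q = P(C1), equating Top's and Bottom's payoffs gives 3q − 2 = −10q + 6 ⇒ q = 8/13.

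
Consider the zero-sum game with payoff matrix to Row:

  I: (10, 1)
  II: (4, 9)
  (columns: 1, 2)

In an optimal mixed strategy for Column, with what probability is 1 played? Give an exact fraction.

Row minima: I → 1, II → 4; maximin = 4.
Column maxima: 1 → 10, 2 → 9; minimax = 9.
4 ≠ 9, so there is no saddle point; optimal play is mixed.
Let Row play I with probability p. Expected payoff against 1: 10p + 4(1−p) = 6p + 4; against 2: 1p + 9(1−p) = −8p + 9.
Setting these equal: 6p + 4 = −8p + 9 ⇒ 14p = 5 ⇒ p = 5/14, and the value is (6)·(5/14) + 4 = 43/7.
For Column: with q = P(1), equating I's and II's payoffs gives 9q + 1 = −5q + 9 ⇒ q = 4/7.

4/7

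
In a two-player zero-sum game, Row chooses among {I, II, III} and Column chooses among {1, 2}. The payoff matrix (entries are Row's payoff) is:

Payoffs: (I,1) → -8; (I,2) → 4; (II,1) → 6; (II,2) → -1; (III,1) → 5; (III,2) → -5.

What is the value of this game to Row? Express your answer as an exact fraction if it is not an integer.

16/19

Row minima: I → -8, II → -1, III → -5; maximin = -1.
Column maxima: 1 → 6, 2 → 4; minimax = 4.
-1 ≠ 4, so there is no saddle point; optimal play is mixed.
III is strictly dominated by II, so Row never plays it.
On the remaining 2×2 (I, II vs 1, 2):
Let Row play I with probability p. Expected payoff against 1: (-8)p + 6(1−p) = −14p + 6; against 2: 4p + (-1)(1−p) = 5p − 1.
Setting these equal: −14p + 6 = 5p − 1 ⇒ −19p = -7 ⇒ p = 7/19, and the value is (-14)·(7/19) + 6 = 16/19.
For Column: with q = P(1), equating I's and II's payoffs gives −12q + 4 = 7q − 1 ⇒ q = 5/19.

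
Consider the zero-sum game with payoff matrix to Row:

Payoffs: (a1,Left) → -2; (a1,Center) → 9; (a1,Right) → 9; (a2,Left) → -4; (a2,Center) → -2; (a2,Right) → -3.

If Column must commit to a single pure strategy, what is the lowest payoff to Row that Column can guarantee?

-2

Column maxima: Left → -2, Center → 9, Right → 9.
The smallest of these is -2.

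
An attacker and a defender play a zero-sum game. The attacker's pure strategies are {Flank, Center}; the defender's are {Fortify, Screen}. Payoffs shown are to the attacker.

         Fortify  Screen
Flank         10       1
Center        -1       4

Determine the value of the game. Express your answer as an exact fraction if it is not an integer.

41/14

Row minima: Flank → 1, Center → -1; maximin = 1.
Column maxima: Fortify → 10, Screen → 4; minimax = 4.
1 ≠ 4, so there is no saddle point; optimal play is mixed.
Let the attacker play Flank with probability p. Expected payoff against Fortify: 10p + (-1)(1−p) = 11p − 1; against Screen: 1p + 4(1−p) = −3p + 4.
Setting these equal: 11p − 1 = −3p + 4 ⇒ 14p = 5 ⇒ p = 5/14, and the value is (11)·(5/14) − 1 = 41/14.
For the defender: with q = P(Fortify), equating Flank's and Center's payoffs gives 9q + 1 = −5q + 4 ⇒ q = 3/14.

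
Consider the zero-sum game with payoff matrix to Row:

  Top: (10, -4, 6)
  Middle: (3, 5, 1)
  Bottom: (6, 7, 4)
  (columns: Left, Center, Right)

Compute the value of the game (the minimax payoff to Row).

58/13

Row minima: Top → -4, Middle → 1, Bottom → 4; maximin = 4.
Column maxima: Left → 10, Center → 7, Right → 6; minimax = 6.
4 ≠ 6, so there is no saddle point; optimal play is mixed.
Middle is strictly dominated by Bottom, so Row never plays it.
Left is strictly dominated by Right (it gives Row strictly more in every row), so Column never plays it.
On the remaining 2×2 (Top, Bottom vs Center, Right):
Let Row play Top with probability p. Expected payoff against Center: (-4)p + 7(1−p) = −11p + 7; against Right: 6p + 4(1−p) = 2p + 4.
Setting these equal: −11p + 7 = 2p + 4 ⇒ −13p = -3 ⇒ p = 3/13, and the value is (-11)·(3/13) + 7 = 58/13.
For Column: with q = P(Center), equating Top's and Bottom's payoffs gives −10q + 6 = 3q + 4 ⇒ q = 2/13.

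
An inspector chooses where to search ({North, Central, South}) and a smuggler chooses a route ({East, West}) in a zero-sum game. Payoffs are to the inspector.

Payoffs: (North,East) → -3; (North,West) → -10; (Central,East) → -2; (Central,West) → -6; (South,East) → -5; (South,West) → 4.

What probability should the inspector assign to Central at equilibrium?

9/13

Row minima: North → -10, Central → -6, South → -5; maximin = -5.
Column maxima: East → -2, West → 4; minimax = -2.
-5 ≠ -2, so there is no saddle point; optimal play is mixed.
North is strictly dominated by Central, so the inspector never plays it.
On the remaining 2×2 (Central, South vs East, West):
Let the inspector play Central with probability p. Expected payoff against East: (-2)p + (-5)(1−p) = 3p − 5; against West: (-6)p + 4(1−p) = −10p + 4.
Setting these equal: 3p − 5 = −10p + 4 ⇒ 13p = 9 ⇒ p = 9/13, and the value is (3)·(9/13) − 5 = -38/13.
For the smuggler: with q = P(East), equating Central's and South's payoffs gives 4q − 6 = −9q + 4 ⇒ q = 10/13.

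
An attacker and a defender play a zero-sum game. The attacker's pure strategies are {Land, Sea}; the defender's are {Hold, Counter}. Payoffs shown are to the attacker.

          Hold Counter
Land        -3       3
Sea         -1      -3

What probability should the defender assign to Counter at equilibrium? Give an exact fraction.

Row minima: Land → -3, Sea → -3; maximin = -3.
Column maxima: Hold → -1, Counter → 3; minimax = -1.
-3 ≠ -1, so there is no saddle point; optimal play is mixed.
Let the attacker play Land with probability p. Expected payoff against Hold: (-3)p + (-1)(1−p) = −2p − 1; against Counter: 3p + (-3)(1−p) = 6p − 3.
Setting these equal: −2p − 1 = 6p − 3 ⇒ −8p = -2 ⇒ p = 1/4, and the value is (-2)·(1/4) − 1 = -3/2.
For the defender: with q = P(Hold), equating Land's and Sea's payoffs gives −6q + 3 = 2q − 3 ⇒ q = 3/4.

1/4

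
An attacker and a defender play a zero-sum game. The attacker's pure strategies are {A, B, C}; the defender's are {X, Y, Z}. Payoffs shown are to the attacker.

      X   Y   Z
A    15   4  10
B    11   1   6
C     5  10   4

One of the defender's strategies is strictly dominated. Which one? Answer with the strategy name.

X

Z holds the attacker's payoff strictly below X in every row: 10 < 15, 6 < 11, 4 < 5.
So X is strictly dominated for the defender.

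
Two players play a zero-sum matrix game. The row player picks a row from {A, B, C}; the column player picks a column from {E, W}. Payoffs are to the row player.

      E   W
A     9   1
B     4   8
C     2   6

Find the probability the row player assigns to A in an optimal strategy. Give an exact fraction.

1/3

Row minima: A → 1, B → 4, C → 2; maximin = 4.
Column maxima: E → 9, W → 8; minimax = 8.
4 ≠ 8, so there is no saddle point; optimal play is mixed.
C is strictly dominated by B, so the row player never plays it.
On the remaining 2×2 (A, B vs E, W):
Let the row player play A with probability p. Expected payoff against E: 9p + 4(1−p) = 5p + 4; against W: 1p + 8(1−p) = −7p + 8.
Setting these equal: 5p + 4 = −7p + 8 ⇒ 12p = 4 ⇒ p = 1/3, and the value is (5)·(1/3) + 4 = 17/3.
For the column player: with q = P(E), equating A's and B's payoffs gives 8q + 1 = −4q + 8 ⇒ q = 7/12.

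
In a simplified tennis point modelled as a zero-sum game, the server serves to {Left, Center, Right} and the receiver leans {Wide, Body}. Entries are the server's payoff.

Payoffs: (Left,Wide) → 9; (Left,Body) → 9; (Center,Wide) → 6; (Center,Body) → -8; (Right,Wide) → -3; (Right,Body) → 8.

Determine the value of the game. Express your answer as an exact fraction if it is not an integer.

9

Row minima: Left → 9, Center → -8, Right → -3; maximin = 9.
Column maxima: Wide → 9, Body → 9; minimax = 9.
Since maximin = minimax = 9, there is a saddle point and the value is 9.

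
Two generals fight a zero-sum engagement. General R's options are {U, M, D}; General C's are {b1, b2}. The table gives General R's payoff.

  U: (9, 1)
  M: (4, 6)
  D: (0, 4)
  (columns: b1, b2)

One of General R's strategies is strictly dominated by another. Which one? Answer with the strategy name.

D

M gives a strictly higher payoff than D against every column: 4 > 0, 6 > 4.
So D is strictly dominated and General R never plays it.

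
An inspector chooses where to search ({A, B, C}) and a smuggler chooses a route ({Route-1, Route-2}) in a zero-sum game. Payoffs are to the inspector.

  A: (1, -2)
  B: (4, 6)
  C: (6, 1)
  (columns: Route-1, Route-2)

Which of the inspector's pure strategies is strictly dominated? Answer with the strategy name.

B gives a strictly higher payoff than A against every column: 4 > 1, 6 > -2.
So A is strictly dominated and the inspector never plays it.

A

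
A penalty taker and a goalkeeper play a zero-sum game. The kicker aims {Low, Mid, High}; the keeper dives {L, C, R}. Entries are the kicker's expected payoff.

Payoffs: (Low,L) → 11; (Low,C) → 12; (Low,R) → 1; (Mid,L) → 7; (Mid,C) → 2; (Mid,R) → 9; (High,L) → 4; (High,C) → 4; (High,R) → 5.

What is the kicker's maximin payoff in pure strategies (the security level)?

Row minima: Low → 1, Mid → 2, High → 4.
The best of these is 4.

4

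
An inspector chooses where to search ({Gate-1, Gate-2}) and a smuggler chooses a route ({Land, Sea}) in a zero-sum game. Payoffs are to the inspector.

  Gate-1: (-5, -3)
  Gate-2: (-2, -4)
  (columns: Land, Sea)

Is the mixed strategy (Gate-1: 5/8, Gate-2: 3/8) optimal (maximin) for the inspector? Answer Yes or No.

No

Against Land this mix gives (5/8)·(-5) + (3/8)·(-2) = -31/8.
Against Sea this mix gives (5/8)·(-3) + (3/8)·(-4) = -27/8.
The smuggler will play Land, holding the inspector to -31/8. Shifting weight toward the row that does better against Land would raise this floor (the equalizing mix achieves -7/2 against both Land and Sea), so the proposed strategy is not optimal.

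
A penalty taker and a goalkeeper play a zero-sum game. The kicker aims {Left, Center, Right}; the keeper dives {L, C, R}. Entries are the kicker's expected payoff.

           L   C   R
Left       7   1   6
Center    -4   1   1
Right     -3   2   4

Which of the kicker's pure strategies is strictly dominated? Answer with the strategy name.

Right gives a strictly higher payoff than Center against every column: -3 > -4, 2 > 1, 4 > 1.
So Center is strictly dominated and the kicker never plays it.

Center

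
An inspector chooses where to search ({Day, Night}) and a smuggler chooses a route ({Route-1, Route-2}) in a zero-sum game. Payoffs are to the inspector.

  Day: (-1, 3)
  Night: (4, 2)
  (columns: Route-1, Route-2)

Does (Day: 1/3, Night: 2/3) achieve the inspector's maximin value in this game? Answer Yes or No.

Yes

Against Route-1 this mix gives (1/3)·(-1) + (2/3)·4 = 7/3.
Against Route-2 this mix gives (1/3)·3 + (2/3)·2 = 7/3.
All of the smuggler's active replies (Route-1, Route-2) yield 7/3, and no column does worse for the inspector. The mix makes the smuggler indifferent and guarantees 7/3, so it is optimal.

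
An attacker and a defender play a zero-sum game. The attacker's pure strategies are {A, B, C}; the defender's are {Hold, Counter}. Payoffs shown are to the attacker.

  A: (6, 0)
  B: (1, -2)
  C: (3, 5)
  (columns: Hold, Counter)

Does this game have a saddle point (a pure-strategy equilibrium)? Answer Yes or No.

No

Row minima: A → 0, B → -2, C → 3; maximin = 3.
Column maxima: Hold → 6, Counter → 5; minimax = 5.
3 ≠ 5, so no pure-strategy equilibrium exists.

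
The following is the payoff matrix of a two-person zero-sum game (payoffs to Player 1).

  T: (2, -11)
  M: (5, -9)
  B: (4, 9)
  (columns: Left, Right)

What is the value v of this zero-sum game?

Row minima: T → -11, M → -9, B → 4; maximin = 4.
Column maxima: Left → 5, Right → 9; minimax = 5.
4 ≠ 5, so there is no saddle point; optimal play is mixed.
T is strictly dominated by M, so Player 1 never plays it.
On the remaining 2×2 (M, B vs Left, Right):
Let Player 1 play M with probability p. Expected payoff against Left: 5p + 4(1−p) = p + 4; against Right: (-9)p + 9(1−p) = −18p + 9.
Setting these equal: p + 4 = −18p + 9 ⇒ 19p = 5 ⇒ p = 5/19, and the value is (1)·(5/19) + 4 = 81/19.
For Player 2: with q = P(Left), equating M's and B's payoffs gives 14q − 9 = −5q + 9 ⇒ q = 18/19.

81/19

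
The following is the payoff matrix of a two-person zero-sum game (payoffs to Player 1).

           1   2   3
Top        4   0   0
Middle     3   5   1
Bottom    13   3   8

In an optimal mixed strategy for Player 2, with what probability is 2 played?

7/9

Row minima: Top → 0, Middle → 1, Bottom → 3; maximin = 3.
Column maxima: 1 → 13, 2 → 5, 3 → 8; minimax = 5.
3 ≠ 5, so there is no saddle point; optimal play is mixed.
Top is strictly dominated by Bottom, so Player 1 never plays it.
1 is strictly dominated by 3 (it gives Player 1 strictly more in every row), so Player 2 never plays it.
On the remaining 2×2 (Middle, Bottom vs 2, 3):
Let Player 1 play Middle with probability p. Expected payoff against 2: 5p + 3(1−p) = 2p + 3; against 3: 1p + 8(1−p) = −7p + 8.
Setting these equal: 2p + 3 = −7p + 8 ⇒ 9p = 5 ⇒ p = 5/9, and the value is (2)·(5/9) + 3 = 37/9.
For Player 2: with q = P(2), equating Middle's and Bottom's payoffs gives 4q + 1 = −5q + 8 ⇒ q = 7/9.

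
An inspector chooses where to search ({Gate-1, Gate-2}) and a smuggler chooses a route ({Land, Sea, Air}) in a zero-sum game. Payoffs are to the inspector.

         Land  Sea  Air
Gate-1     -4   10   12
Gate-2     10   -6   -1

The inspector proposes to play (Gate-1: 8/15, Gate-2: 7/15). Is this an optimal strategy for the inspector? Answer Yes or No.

Against Land this mix gives (8/15)·(-4) + (7/15)·10 = 38/15.
Against Sea this mix gives (8/15)·10 + (7/15)·(-6) = 38/15.
Against Air this mix gives (8/15)·12 + (7/15)·(-1) = 89/15.
All of the smuggler's active replies (Land, Sea) yield 38/15, and no column does worse for the inspector. The mix makes the smuggler indifferent and guarantees 38/15, so it is optimal.

Yes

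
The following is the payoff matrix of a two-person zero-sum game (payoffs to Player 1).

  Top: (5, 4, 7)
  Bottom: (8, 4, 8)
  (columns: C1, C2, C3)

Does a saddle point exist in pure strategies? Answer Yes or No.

Row minima: Top → 4, Bottom → 4; maximin = 4.
Column maxima: C1 → 8, C2 → 4, C3 → 8; minimax = 4.
maximin = minimax = 4, so a saddle point exists.

Yes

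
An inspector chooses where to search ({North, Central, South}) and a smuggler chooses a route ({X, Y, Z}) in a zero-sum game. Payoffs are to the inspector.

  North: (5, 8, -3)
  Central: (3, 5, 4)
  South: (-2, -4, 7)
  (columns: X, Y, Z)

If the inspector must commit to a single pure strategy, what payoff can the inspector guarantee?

Row minima: North → -3, Central → 3, South → -4.
The best of these is 3.

3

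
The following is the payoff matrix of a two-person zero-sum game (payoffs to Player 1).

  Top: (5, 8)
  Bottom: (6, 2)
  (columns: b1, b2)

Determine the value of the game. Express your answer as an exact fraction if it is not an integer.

Row minima: Top → 5, Bottom → 2; maximin = 5.
Column maxima: b1 → 6, b2 → 8; minimax = 6.
5 ≠ 6, so there is no saddle point; optimal play is mixed.
Let Player 1 play Top with probability p. Expected payoff against b1: 5p + 6(1−p) = −p + 6; against b2: 8p + 2(1−p) = 6p + 2.
Setting these equal: −p + 6 = 6p + 2 ⇒ −7p = -4 ⇒ p = 4/7, and the value is (-1)·(4/7) + 6 = 38/7.
For Player 2: with q = P(b1), equating Top's and Bottom's payoffs gives −3q + 8 = 4q + 2 ⇒ q = 6/7.

38/7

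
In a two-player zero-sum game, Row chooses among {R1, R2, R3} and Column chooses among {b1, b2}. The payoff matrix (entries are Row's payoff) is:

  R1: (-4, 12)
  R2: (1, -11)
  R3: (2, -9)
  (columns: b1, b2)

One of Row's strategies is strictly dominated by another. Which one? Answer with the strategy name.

R3 gives a strictly higher payoff than R2 against every column: 2 > 1, -9 > -11.
So R2 is strictly dominated and Row never plays it.

R2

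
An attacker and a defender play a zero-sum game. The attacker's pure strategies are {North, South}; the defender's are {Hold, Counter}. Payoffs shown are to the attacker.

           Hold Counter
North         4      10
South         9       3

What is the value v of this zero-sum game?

13/2

Row minima: North → 4, South → 3; maximin = 4.
Column maxima: Hold → 9, Counter → 10; minimax = 9.
4 ≠ 9, so there is no saddle point; optimal play is mixed.
Let the attacker play North with probability p. Expected payoff against Hold: 4p + 9(1−p) = −5p + 9; against Counter: 10p + 3(1−p) = 7p + 3.
Setting these equal: −5p + 9 = 7p + 3 ⇒ −12p = -6 ⇒ p = 1/2, and the value is (-5)·(1/2) + 9 = 13/2.
For the defender: with q = P(Hold), equating North's and South's payoffs gives −6q + 10 = 6q + 3 ⇒ q = 7/12.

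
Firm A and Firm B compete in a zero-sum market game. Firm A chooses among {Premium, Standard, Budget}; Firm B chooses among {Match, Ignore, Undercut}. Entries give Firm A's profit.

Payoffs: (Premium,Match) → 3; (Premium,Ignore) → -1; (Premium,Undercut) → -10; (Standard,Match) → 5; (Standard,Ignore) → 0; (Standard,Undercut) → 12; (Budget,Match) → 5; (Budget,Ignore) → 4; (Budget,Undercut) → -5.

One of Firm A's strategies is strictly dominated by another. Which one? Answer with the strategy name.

Standard gives a strictly higher payoff than Premium against every column: 5 > 3, 0 > -1, 12 > -10.
So Premium is strictly dominated and Firm A never plays it.

Premium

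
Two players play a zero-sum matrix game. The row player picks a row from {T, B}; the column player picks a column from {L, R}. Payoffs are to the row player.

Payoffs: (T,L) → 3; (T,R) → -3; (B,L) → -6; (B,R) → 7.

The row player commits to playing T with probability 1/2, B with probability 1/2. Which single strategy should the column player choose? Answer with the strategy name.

L

If the column player plays L, the row player's expected payoff is (1/2)·3 + (1/2)·(-6) = -3/2.
If the column player plays R, the row player's expected payoff is (1/2)·(-3) + (1/2)·7 = 2.
The column player minimizes the row player's payoff; the smallest is -3/2, so the best response is L.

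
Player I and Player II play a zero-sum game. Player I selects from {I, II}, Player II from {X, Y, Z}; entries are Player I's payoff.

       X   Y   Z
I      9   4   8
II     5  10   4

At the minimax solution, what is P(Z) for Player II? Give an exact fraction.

Row minima: I → 4, II → 4; maximin = 4.
Column maxima: X → 9, Y → 10, Z → 8; minimax = 8.
4 ≠ 8, so there is no saddle point; optimal play is mixed.
X is strictly dominated by Z (it gives Player I strictly more in every row), so Player II never plays it.
On the remaining 2×2 (I, II vs Y, Z):
Let Player I play I with probability p. Expected payoff against Y: 4p + 10(1−p) = −6p + 10; against Z: 8p + 4(1−p) = 4p + 4.
Setting these equal: −6p + 10 = 4p + 4 ⇒ −10p = -6 ⇒ p = 3/5, and the value is (-6)·(3/5) + 10 = 32/5.
For Player II: with q = P(Y), equating I's and II's payoffs gives −4q + 8 = 6q + 4 ⇒ q = 2/5.

3/5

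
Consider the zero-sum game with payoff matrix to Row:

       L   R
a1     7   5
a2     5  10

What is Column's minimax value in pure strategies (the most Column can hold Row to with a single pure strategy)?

7

Column maxima: L → 7, R → 10.
The smallest of these is 7.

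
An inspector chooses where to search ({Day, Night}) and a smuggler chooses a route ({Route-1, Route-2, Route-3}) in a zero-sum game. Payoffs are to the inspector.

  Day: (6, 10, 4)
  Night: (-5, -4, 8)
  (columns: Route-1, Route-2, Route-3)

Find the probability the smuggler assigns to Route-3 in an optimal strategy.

Row minima: Day → 4, Night → -5; maximin = 4.
Column maxima: Route-1 → 6, Route-2 → 10, Route-3 → 8; minimax = 6.
4 ≠ 6, so there is no saddle point; optimal play is mixed.
Route-2 is strictly dominated by Route-1 (it gives the inspector strictly more in every row), so the smuggler never plays it.
On the remaining 2×2 (Day, Night vs Route-1, Route-3):
Let the inspector play Day with probability p. Expected payoff against Route-1: 6p + (-5)(1−p) = 11p − 5; against Route-3: 4p + 8(1−p) = −4p + 8.
Setting these equal: 11p − 5 = −4p + 8 ⇒ 15p = 13 ⇒ p = 13/15, and the value is (11)·(13/15) − 5 = 68/15.
For the smuggler: with q = P(Route-1), equating Day's and Night's payoffs gives 2q + 4 = −13q + 8 ⇒ q = 4/15.

11/15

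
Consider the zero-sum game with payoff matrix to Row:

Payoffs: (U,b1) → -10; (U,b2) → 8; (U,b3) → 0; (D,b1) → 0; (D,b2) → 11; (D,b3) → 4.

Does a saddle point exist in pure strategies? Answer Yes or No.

Row minima: U → -10, D → 0; maximin = 0.
Column maxima: b1 → 0, b2 → 11, b3 → 4; minimax = 0.
maximin = minimax = 0, so a saddle point exists.

Yes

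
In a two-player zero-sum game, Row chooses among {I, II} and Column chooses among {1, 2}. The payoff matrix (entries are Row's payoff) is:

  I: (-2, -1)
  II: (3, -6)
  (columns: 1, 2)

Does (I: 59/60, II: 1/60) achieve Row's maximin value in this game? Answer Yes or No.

Against 1 this mix gives (59/60)·(-2) + (1/60)·3 = -23/12.
Against 2 this mix gives (59/60)·(-1) + (1/60)·(-6) = -13/12.
Column will play 1, holding Row to -23/12. Shifting weight toward the row that does better against 1 would raise this floor (the equalizing mix achieves -3/2 against both 1 and 2), so the proposed strategy is not optimal.

No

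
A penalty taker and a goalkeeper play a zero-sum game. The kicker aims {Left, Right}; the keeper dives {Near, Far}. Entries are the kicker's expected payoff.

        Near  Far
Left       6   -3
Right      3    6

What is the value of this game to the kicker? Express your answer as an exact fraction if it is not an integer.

Row minima: Left → -3, Right → 3; maximin = 3.
Column maxima: Near → 6, Far → 6; minimax = 6.
3 ≠ 6, so there is no saddle point; optimal play is mixed.
Let the kicker play Left with probability p. Expected payoff against Near: 6p + 3(1−p) = 3p + 3; against Far: (-3)p + 6(1−p) = −9p + 6.
Setting these equal: 3p + 3 = −9p + 6 ⇒ 12p = 3 ⇒ p = 1/4, and the value is (3)·(1/4) + 3 = 15/4.
For the keeper: with q = P(Near), equating Left's and Right's payoffs gives 9q − 3 = −3q + 6 ⇒ q = 3/4.

15/4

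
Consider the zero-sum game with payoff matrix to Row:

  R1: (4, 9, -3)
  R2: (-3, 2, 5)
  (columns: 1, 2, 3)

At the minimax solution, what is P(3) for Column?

Row minima: R1 → -3, R2 → -3; maximin = -3.
Column maxima: 1 → 4, 2 → 9, 3 → 5; minimax = 4.
-3 ≠ 4, so there is no saddle point; optimal play is mixed.
2 is strictly dominated by 1 (it gives Row strictly more in every row), so Column never plays it.
On the remaining 2×2 (R1, R2 vs 1, 3):
Let Row play R1 with probability p. Expected payoff against 1: 4p + (-3)(1−p) = 7p − 3; against 3: (-3)p + 5(1−p) = −8p + 5.
Setting these equal: 7p − 3 = −8p + 5 ⇒ 15p = 8 ⇒ p = 8/15, and the value is (7)·(8/15) − 3 = 11/15.
For Column: with q = P(1), equating R1's and R2's payoffs gives 7q − 3 = −8q + 5 ⇒ q = 8/15.

7/15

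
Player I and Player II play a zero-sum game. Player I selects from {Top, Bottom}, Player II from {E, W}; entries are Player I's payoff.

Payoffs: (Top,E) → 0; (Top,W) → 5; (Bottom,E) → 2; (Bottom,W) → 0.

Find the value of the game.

10/7

Row minima: Top → 0, Bottom → 0; maximin = 0.
Column maxima: E → 2, W → 5; minimax = 2.
0 ≠ 2, so there is no saddle point; optimal play is mixed.
Let Player I play Top with probability p. Expected payoff against E: 0p + 2(1−p) = −2p + 2; against W: 5p + 0(1−p) = 5p.
Setting these equal: −2p + 2 = 5p ⇒ −7p = -2 ⇒ p = 2/7, and the value is (-2)·(2/7) + 2 = 10/7.
For Player II: with q = P(E), equating Top's and Bottom's payoffs gives −5q + 5 = 2q ⇒ q = 5/7.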